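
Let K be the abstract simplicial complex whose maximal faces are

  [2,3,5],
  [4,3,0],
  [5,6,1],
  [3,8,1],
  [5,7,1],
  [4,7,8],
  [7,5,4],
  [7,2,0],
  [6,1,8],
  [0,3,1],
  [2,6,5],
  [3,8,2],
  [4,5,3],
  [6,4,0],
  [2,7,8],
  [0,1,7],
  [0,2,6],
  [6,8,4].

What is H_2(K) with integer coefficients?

H_2 ≅ Z.

We work with the vertex ordering 0 < 1 < 2 < 3 < 4 < 5 < 6 < 7 < 8. The simplices of K, each written with vertices in increasing order, are:

  0-simplices (9): [0], [1], [2], [3], [4], [5], [6], [7], [8]
  1-simplices (27): (27 of them)
  2-simplices (18): [0,1,3], [0,1,7], [0,2,6], [0,2,7], [0,3,4], [0,4,6], [1,3,8], [1,5,6], [1,5,7], [1,6,8], [2,3,5], [2,3,8], [2,5,6], [2,7,8], [3,4,5], [4,5,7], [4,6,8], [4,7,8]

so the chain groups are C_0 ≅ Z^9, C_1 ≅ Z^27, C_2 ≅ Z^18.

The boundary map ∂_1: C_1 → C_0 maps an edge to its endpoints' difference, ∂[p,q] = q − p.
The 9×27 boundary matrix has rank 8 and Smith normal form diag(1,1,1,1,1,1,1,1).

Boundary ∂_2: C_2 → C_1 acts by ∂[p,q,r] = [q,r] − [p,r] + [p,q]. For instance
  ∂[1,5,7] = [5,7] − [1,7] + [1,5],
  ∂[2,7,8] = [7,8] − [2,8] + [2,7].
The resulting 27×18 matrix has rank 17, and its Smith normal form has invariant factors (1,1,1,1,1,1,1,1,1,1,1,1,1,1,1,1,1).

Now H_k = ker ∂_k / im ∂_{k+1}, so:

  H_2: rank ker ∂_2 − rank ∂_3 = (18 − 17) − 0 = 1, and there is no ∂_3, so H_2 ≅ Z.

(K is a triangulation of the torus T^2.)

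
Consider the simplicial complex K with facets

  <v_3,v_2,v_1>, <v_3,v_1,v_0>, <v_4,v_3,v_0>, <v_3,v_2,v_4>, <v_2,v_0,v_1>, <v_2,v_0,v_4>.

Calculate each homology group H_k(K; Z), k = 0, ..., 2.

H_0 = Z,  H_1 = 0,  H_2 = Z.

Take the total order v_0 < v_1 < v_2 < v_3 < v_4 on the vertex set. Then K (dimension 2) consists of the simplices:

  0-simplices (5): [v_0], [v_1], [v_2], [v_3], [v_4]
  1-simplices (9): [v_0,v_1], [v_0,v_2], [v_0,v_3], [v_0,v_4], [v_1,v_2], [v_1,v_3], [v_2,v_3], [v_2,v_4], [v_3,v_4]
  2-simplices (6): [v_0,v_1,v_2], [v_0,v_1,v_3], [v_0,v_2,v_4], [v_0,v_3,v_4], [v_1,v_2,v_3], [v_2,v_3,v_4]

giving chain groups C_0 ≅ Z^5, C_1 ≅ Z^9, C_2 ≅ Z^6.

The boundary map ∂_1: C_1 → C_0 sends each edge [p,q] (with p < q) to q − p. For instance
  ∂[v_1,v_3] = [v_3] − [v_1].
The 5×9 boundary matrix has rank 4 and Smith normal form diag(1,1,1,1).

∂_2: C_2 → C_1 acts by ∂[p,q,r] = [q,r] − [p,r] + [p,q]. For instance
  ∂[v_0,v_1,v_3] = [v_1,v_3] − [v_0,v_3] + [v_0,v_1],
  ∂[v_1,v_2,v_3] = [v_2,v_3] − [v_1,v_3] + [v_1,v_2].
The 9×6 boundary matrix has rank 5 and Smith normal form diag(1,1,1,1,1).

Now H_k = ker ∂_k / im ∂_{k+1}, so:

  H_0: rank C_0 − rank ∂_1 = 5 − 4 = 1, and the invariant factors of ∂_1 are all 1, so H_0 ≅ Z.
  H_1: rank ker ∂_1 − rank ∂_2 = (9 − 4) − 5 = 0, and the invariant factors of ∂_2 are all 1, so H_1 ≅ 0.
  H_2: rank ker ∂_2 − rank ∂_3 = (6 − 5) − 0 = 1, and there is no ∂_3, so H_2 ≅ Z.

(K is a triangulation of the 2-sphere S^2.)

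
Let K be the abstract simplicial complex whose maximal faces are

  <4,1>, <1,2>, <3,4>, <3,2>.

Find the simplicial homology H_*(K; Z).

Order the vertices as 1 < 2 < 3 < 4. Listing each simplex with vertices in this order, K has dimension 1 with simplices:

  0-simplices (4): [1], [2], [3], [4]
  1-simplices (4): [1,2], [1,4], [2,3], [3,4]

so the chain groups are C_0 ≅ Z^4, C_1 ≅ Z^4.

∂_1: C_1 → C_0 maps an edge to its endpoints' difference, ∂[p,q] = q − p.
This gives a 4×4 integer matrix of rank 3; reducing to Smith normal form yields diagonal entries (1,1,1).

Reading off H_k = ker ∂_k / im ∂_{k+1}:

  H_0: rank C_0 − rank ∂_1 = 4 − 3 = 1, and the invariant factors of ∂_1 are all 1, so H_0 ≅ Z.
  H_1: rank ker ∂_1 − rank ∂_2 = (4 − 3) − 0 = 1, and there is no ∂_2, so H_1 ≅ Z.

H_0 ≅ Z,  H_1 ≅ Z.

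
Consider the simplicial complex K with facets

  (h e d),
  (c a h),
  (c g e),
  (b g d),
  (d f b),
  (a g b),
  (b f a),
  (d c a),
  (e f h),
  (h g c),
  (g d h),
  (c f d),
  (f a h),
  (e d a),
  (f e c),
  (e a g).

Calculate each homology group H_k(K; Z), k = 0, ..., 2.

H_0 = Z,  H_1 = Z^2,  H_2 = Z.

We work with the vertex ordering a < b < c < d < e < f < g < h. The simplices of K, each written with vertices in increasing order, are:

  0-simplices (8): a, b, c, d, e, f, g, h
  1-simplices (24): ab, ac, ad, ae, af, ag, ah, bd, bf, bg, cd, ce, cf, cg, ch, de, df, dg, dh, ef, eg, eh, fh, gh
  2-simplices (16): abf, abg, acd, ach, ade, aeg, afh, bdf, bdg, cdf, cef, ceg, cgh, deh, dgh, efh

giving chain groups C_0 ≅ Z^8, C_1 ≅ Z^24, C_2 ≅ Z^16.

Boundary ∂_1: C_1 → C_0 sends each edge [p,q] (with p < q) to q − p. For instance
  ∂dg = g − d.
As a 8×24 matrix over Z this has rank 7, with invariant factors (1,1,1,1,1,1,1).

The boundary map ∂_2: C_2 → C_1 sends each 2-simplex [p,q,r] to [q,r] − [p,r] + [p,q]. For instance
  ∂dgh = gh − dh + dg,
  ∂bdf = df − bf + bd.
The resulting 24×16 matrix has rank 15, and its Smith normal form has invariant factors (1,1,1,1,1,1,1,1,1,1,1,1,1,1,1).

From H_k ≅ ker(∂_k) / im(∂_{k+1}) we obtain:

  H_0: rank C_0 − rank ∂_1 = 8 − 7 = 1, and the invariant factors of ∂_1 are all 1, so H_0 ≅ Z.
  H_1: rank ker ∂_1 − rank ∂_2 = (24 − 7) − 15 = 2, and the invariant factors of ∂_2 are all 1, so H_1 ≅ Z^2.
  H_2: rank ker ∂_2 − rank ∂_3 = (16 − 15) − 0 = 1, and there is no ∂_3, so H_2 ≅ Z.

(K is a triangulation of the torus T^2.)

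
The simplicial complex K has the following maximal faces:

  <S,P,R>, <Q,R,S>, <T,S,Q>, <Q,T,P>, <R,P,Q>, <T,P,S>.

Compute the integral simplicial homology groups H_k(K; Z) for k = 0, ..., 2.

We work with the vertex ordering P < Q < R < S < T. The simplices of K, each written with vertices in increasing order, are:

  0-simplices (5): P, Q, R, S, T
  1-simplices (9): PQ, PR, PS, PT, QR, QS, QT, RS, ST
  2-simplices (6): PQR, PQT, PRS, PST, QRS, QST

so the chain groups are C_0 ≅ Z^5, C_1 ≅ Z^9, C_2 ≅ Z^6.

Boundary ∂_1: C_1 → C_0 maps an edge to its endpoints' difference, ∂[p,q] = q − p.
As a 5×9 matrix over Z this has rank 4, with invariant factors (1,1,1,1).

Boundary ∂_2: C_2 → C_1 maps a triangle to the signed sum of its edges. For instance
  ∂PQR = QR − PR + PQ,
  ∂QRS = RS − QS + QR.
As a 9×6 matrix over Z this has rank 5, with invariant factors (1,1,1,1,1).

Now H_k = ker ∂_k / im ∂_{k+1}, so:

  H_0: rank C_0 − rank ∂_1 = 5 − 4 = 1, and the invariant factors of ∂_1 are all 1, so H_0 ≅ Z.
  H_1: rank ker ∂_1 − rank ∂_2 = (9 − 4) − 5 = 0, and the invariant factors of ∂_2 are all 1, so H_1 ≅ 0.
  H_2: rank ker ∂_2 − rank ∂_3 = (6 − 5) − 0 = 1, and there is no ∂_3, so H_2 ≅ Z.

As a check, the Euler characteristic is 5 − 9 + 6 = 2, which agrees with 1 − 0 + 1 = 2.

H_0 ≅ Z,  H_1 = 0,  H_2 ≅ Z.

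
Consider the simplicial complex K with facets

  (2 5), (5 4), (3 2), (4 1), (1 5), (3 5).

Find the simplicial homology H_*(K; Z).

H_0 ≅ Z,  H_1 ≅ Z^2.

Order the vertices as 1 < 2 < 3 < 4 < 5. Listing each simplex with vertices in this order, K has dimension 1 with simplices:

  0-simplices (5): [1], [2], [3], [4], [5]
  1-simplices (6): [1,4], [1,5], [2,3], [2,5], [3,5], [4,5]

giving chain groups C_0 ≅ Z^5, C_1 ≅ Z^6.

Boundary ∂_1: C_1 → C_0 sends each edge [p,q] (with p < q) to q − p. For instance
  ∂[1,5] = [5] − [1].
The 5×6 boundary matrix has rank 4 and Smith normal form diag(1,1,1,1).

Computing H_k = (kernel of ∂_k) / (image of ∂_{k+1}):

  H_0: rank C_0 − rank ∂_1 = 5 − 4 = 1, and the invariant factors of ∂_1 are all 1, so H_0 = Z.
  H_1: rank ker ∂_1 − rank ∂_2 = (6 − 4) − 0 = 2, and there is no ∂_2, so H_1 = Z^2.

As a check, the Euler characteristic is 5 − 6 = -1, which agrees with 1 − 2 = -1.
(K is a triangulation of a wedge of 2 circles.)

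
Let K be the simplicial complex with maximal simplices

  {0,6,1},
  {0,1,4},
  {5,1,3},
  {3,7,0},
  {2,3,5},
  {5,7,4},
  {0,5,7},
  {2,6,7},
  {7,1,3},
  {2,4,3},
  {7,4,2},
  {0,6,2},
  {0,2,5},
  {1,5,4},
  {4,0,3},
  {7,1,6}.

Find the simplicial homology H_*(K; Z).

H_0 = Z,  H_1 = Z^2,  H_2 = Z.

We work with the vertex ordering 0 < 1 < 2 < 3 < 4 < 5 < 6 < 7. The simplices of K, each written with vertices in increasing order, are:

  0-simplices (8): [0], [1], [2], [3], [4], [5], [6], [7]
  1-simplices (24): (24 of them)
  2-simplices (16): [0,1,4], [0,1,6], [0,2,5], [0,2,6], [0,3,4], [0,3,7], [0,5,7], [1,3,5], [1,3,7], [1,4,5], [1,6,7], [2,3,4], [2,3,5], [2,4,7], [2,6,7], [4,5,7]

so the chain groups are C_0 ≅ Z^8, C_1 ≅ Z^24, C_2 ≅ Z^16.

The boundary map ∂_1: C_1 → C_0 is given by ∂[p,q] = [q] − [p]. For instance
  ∂[0,2] = [2] − [0].
The resulting 8×24 matrix has rank 7, and its Smith normal form has invariant factors (1,1,1,1,1,1,1).

Boundary ∂_2: C_2 → C_1 sends each 2-simplex [p,q,r] to [q,r] − [p,r] + [p,q]. For instance
  ∂[0,1,4] = [1,4] − [0,4] + [0,1],
  ∂[2,4,7] = [4,7] − [2,7] + [2,4].
The 24×16 boundary matrix has rank 15 and Smith normal form diag(1,1,1,1,1,1,1,1,1,1,1,1,1,1,1).

Reading off H_k = ker ∂_k / im ∂_{k+1}:

  H_0: rank C_0 − rank ∂_1 = 8 − 7 = 1, and the invariant factors of ∂_1 are all 1, so H_0 = Z.
  H_1: rank ker ∂_1 − rank ∂_2 = (24 − 7) − 15 = 2, and the invariant factors of ∂_2 are all 1, so H_1 = Z^2.
  H_2: rank ker ∂_2 − rank ∂_3 = (16 − 15) − 0 = 1, and there is no ∂_3, so H_2 = Z.

As a check, the Euler characteristic is 8 − 24 + 16 = 0, which agrees with 1 − 2 + 1 = 0.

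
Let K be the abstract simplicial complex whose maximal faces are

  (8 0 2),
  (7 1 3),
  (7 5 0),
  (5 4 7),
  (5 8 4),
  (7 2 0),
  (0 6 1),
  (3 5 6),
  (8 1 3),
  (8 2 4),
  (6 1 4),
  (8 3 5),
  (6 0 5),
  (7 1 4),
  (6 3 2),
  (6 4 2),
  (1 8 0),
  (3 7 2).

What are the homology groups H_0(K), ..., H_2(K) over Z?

Order the vertices as 0 < 1 < 2 < 3 < 4 < 5 < 6 < 7 < 8. Listing each simplex with vertices in this order, K has dimension 2 with simplices:

  0-simplices (9): [0], [1], [2], [3], [4], [5], [6], [7], [8]
  1-simplices (27): (27 of them)
  2-simplices (18): [0,1,6], [0,1,8], [0,2,7], [0,2,8], [0,5,6], [0,5,7], [1,3,7], [1,3,8], [1,4,6], [1,4,7], [2,3,6], [2,3,7], [2,4,6], [2,4,8], [3,5,6], [3,5,8], [4,5,7], [4,5,8]

so the chain groups are C_0 ≅ Z^9, C_1 ≅ Z^27, C_2 ≅ Z^18.

Boundary ∂_1: C_1 → C_0 sends each edge [p,q] (with p < q) to q − p.
This gives a 9×27 integer matrix of rank 8; reducing to Smith normal form yields diagonal entries (1,1,1,1,1,1,1,1).

∂_2: C_2 → C_1 acts by ∂[p,q,r] = [q,r] − [p,r] + [p,q]. For instance
  ∂[2,3,7] = [3,7] − [2,7] + [2,3],
  ∂[0,1,8] = [1,8] − [0,8] + [0,1].
This gives a 27×18 integer matrix of rank 17; reducing to Smith normal form yields diagonal entries (1,1,1,1,1,1,1,1,1,1,1,1,1,1,1,1,1).

From H_k ≅ ker(∂_k) / im(∂_{k+1}) we obtain:

  H_0: rank C_0 − rank ∂_1 = 9 − 8 = 1, and the invariant factors of ∂_1 are all 1, so H_0 ≅ Z.
  H_1: rank ker ∂_1 − rank ∂_2 = (27 − 8) − 17 = 2, and the invariant factors of ∂_2 are all 1, so H_1 ≅ Z^2.
  H_2: rank ker ∂_2 − rank ∂_3 = (18 − 17) − 0 = 1, and there is no ∂_3, so H_2 ≅ Z.

As a check, the Euler characteristic is 9 − 27 + 18 = 0, which agrees with 1 − 2 + 1 = 0.

H_0 = Z,  H_1 = Z^2,  H_2 = Z.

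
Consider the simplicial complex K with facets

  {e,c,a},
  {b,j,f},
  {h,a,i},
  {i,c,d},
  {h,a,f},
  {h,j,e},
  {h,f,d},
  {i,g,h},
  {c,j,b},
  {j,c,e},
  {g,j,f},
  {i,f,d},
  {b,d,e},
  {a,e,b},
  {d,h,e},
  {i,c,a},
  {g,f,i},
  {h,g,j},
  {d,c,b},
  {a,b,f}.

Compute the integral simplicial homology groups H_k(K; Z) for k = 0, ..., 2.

H_0 = Z,  H_1 = Z ⊕ Z/2Z,  H_2 = 0.

We work with the vertex ordering a < b < c < d < e < f < g < h < i < j. The simplices of K, each written with vertices in increasing order, are:

  0-simplices (10): a, b, c, d, e, f, g, h, i, j
  1-simplices (30): ab, ac, ae, af, ah, ai, bc, bd, be, bf, bj, cd, ce, ci, cj, de, df, dh, di, eh, ej, fg, fh, fi, fj, gh, gi, gj, hi, hj
  2-simplices (20): abe, abf, ace, aci, afh, ahi, bcd, bcj, bde, bfj, cdi, cej, deh, dfh, dfi, ehj, fgi, fgj, ghi, ghj

giving chain groups C_0 ≅ Z^10, C_1 ≅ Z^30, C_2 ≅ Z^20.

The boundary map ∂_1: C_1 → C_0 maps an edge to its endpoints' difference, ∂[p,q] = q − p. For instance
  ∂gi = i − g.
The resulting 10×30 matrix has rank 9, and its Smith normal form has invariant factors (1,1,1,1,1,1,1,1,1).

Boundary ∂_2: C_2 → C_1 maps a triangle to the signed sum of its edges. For instance
  ∂ghj = hj − gj + gh,
  ∂dfh = fh − dh + df.
The resulting 30×20 matrix has rank 20, and its Smith normal form has invariant factors (1,1,1,1,1,1,1,1,1,1,1,1,1,1,1,1,1,1,1,2).

From H_k ≅ ker(∂_k) / im(∂_{k+1}) we obtain:

  H_0: rank C_0 − rank ∂_1 = 10 − 9 = 1, and the invariant factors of ∂_1 are all 1, so H_0 = Z.
  H_1: rank ker ∂_1 − rank ∂_2 = (30 − 9) − 20 = 1, and ∂_2 has invariant factor 2 > 1, so H_1 = Z ⊕ Z/2Z.
  H_2: rank ker ∂_2 − rank ∂_3 = (20 − 20) − 0 = 0, and there is no ∂_3, so H_2 = 0.

As a check, the Euler characteristic is 10 − 30 + 20 = 0, which agrees with 1 − 1 + 0 = 0.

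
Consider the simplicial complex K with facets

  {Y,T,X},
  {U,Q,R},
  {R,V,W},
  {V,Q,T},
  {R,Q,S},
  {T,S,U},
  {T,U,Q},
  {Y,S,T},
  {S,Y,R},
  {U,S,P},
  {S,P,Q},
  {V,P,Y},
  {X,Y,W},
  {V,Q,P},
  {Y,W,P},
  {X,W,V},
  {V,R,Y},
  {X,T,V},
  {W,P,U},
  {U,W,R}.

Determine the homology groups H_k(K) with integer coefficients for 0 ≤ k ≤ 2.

H_0 = Z,  H_1 = Z ⊕ Z_2,  H_2 = 0.

Order the vertices as P < Q < R < S < T < U < V < W < X < Y. Listing each simplex with vertices in this order, K has dimension 2 with simplices:

  0-simplices (10): P, Q, R, S, T, U, V, W, X, Y
  1-simplices (30): PQ, PS, PU, PV, PW, PY, QR, QS, QT, QU, QV, RS, RU, RV, RW, RY, ST, SU, SY, TU, TV, TX, TY, UW, VW, VX, VY, WX, WY, XY
  2-simplices (20): PQS, PQV, PSU, PUW, PVY, PWY, QRS, QRU, QTU, QTV, RSY, RUW, RVW, RVY, STU, STY, TVX, TXY, VWX, WXY

Hence C_0 ≅ Z^10, C_1 ≅ Z^30, C_2 ≅ Z^20.

Boundary ∂_1: C_1 → C_0 sends each edge [p,q] (with p < q) to q − p. For instance
  ∂RV = V − R.
As a 10×30 matrix over Z this has rank 9, with invariant factors (1,1,1,1,1,1,1,1,1).

The boundary map ∂_2: C_2 → C_1 acts by ∂[p,q,r] = [q,r] − [p,r] + [p,q]. For instance
  ∂RVY = VY − RY + RV,
  ∂VWX = WX − VX + VW.
The 30×20 boundary matrix has rank 20 and Smith normal form diag(1,1,1,1,1,1,1,1,1,1,1,1,1,1,1,1,1,1,1,2).

Reading off H_k = ker ∂_k / im ∂_{k+1}:

  H_0: rank C_0 − rank ∂_1 = 10 − 9 = 1, and the invariant factors of ∂_1 are all 1, so H_0 = Z.
  H_1: rank ker ∂_1 − rank ∂_2 = (30 − 9) − 20 = 1, and ∂_2 has invariant factor 2 > 1, so H_1 = Z ⊕ Z_2.
  H_2: rank ker ∂_2 − rank ∂_3 = (20 − 20) − 0 = 0, and there is no ∂_3, so H_2 = 0.

As a check, the Euler characteristic is 10 − 30 + 20 = 0, which agrees with 1 − 1 + 0 = 0.
(K is a triangulation of the Klein bottle.)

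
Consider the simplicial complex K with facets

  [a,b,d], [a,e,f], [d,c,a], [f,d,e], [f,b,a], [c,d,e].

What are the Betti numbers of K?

We work with the vertex ordering a < b < c < d < e < f. The simplices of K, each written with vertices in increasing order, are:

  0-simplices (6): a, b, c, d, e, f
  1-simplices (12): ab, ac, ad, ae, af, bd, bf, cd, ce, de, df, ef
  2-simplices (6): abd, abf, acd, aef, cde, def

so the chain groups are C_0 ≅ Z^6, C_1 ≅ Z^12, C_2 ≅ Z^6.

Boundary ∂_1: C_1 → C_0 is given by ∂[p,q] = [q] − [p]. For instance
  ∂ac = c − a.
As a 6×12 matrix over Z this has rank 5, with invariant factors (1,1,1,1,1).

The boundary map ∂_2: C_2 → C_1 sends each 2-simplex [p,q,r] to [q,r] − [p,r] + [p,q]. For instance
  ∂abf = bf − af + ab,
  ∂acd = cd − ad + ac.
The resulting 12×6 matrix has rank 6, and its Smith normal form has invariant factors (1,1,1,1,1,1).

From H_k ≅ ker(∂_k) / im(∂_{k+1}) we obtain:

  H_0: rank C_0 − rank ∂_1 = 6 − 5 = 1, and the invariant factors of ∂_1 are all 1, so H_0 = Z.
  H_1: rank ker ∂_1 − rank ∂_2 = (12 − 5) − 6 = 1, and the invariant factors of ∂_2 are all 1, so H_1 = Z.
  H_2: rank ker ∂_2 − rank ∂_3 = (6 − 6) − 0 = 0, and there is no ∂_3, so H_2 = 0.

Hence the Betti numbers are b_0 = 1, b_1 = 1, b_2 = 0.

b_0 = 1, b_1 = 1, b_2 = 0.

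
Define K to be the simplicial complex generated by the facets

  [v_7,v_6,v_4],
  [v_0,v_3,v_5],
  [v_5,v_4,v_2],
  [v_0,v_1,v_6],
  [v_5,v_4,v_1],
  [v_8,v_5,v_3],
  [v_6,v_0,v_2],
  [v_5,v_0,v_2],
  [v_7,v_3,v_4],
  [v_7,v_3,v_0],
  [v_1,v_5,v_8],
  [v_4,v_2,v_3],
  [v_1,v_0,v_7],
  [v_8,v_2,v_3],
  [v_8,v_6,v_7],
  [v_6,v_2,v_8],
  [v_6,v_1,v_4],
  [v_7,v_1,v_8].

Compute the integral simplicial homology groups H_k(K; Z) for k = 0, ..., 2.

H_0 ≅ Z,  H_1 ≅ Z × Z/2,  H_2 = 0.

Fix the vertex order v_0 < v_1 < v_2 < v_3 < v_4 < v_5 < v_6 < v_7 < v_8 and write every simplex with vertices in increasing order. Then dim K = 2 and the simplices of K are:

  0-simplices (9): [v_0], [v_1], [v_2], [v_3], [v_4], [v_5], [v_6], [v_7], [v_8]
  1-simplices (27): (27 of them)
  2-simplices (18): (18 of them)

giving chain groups C_0 ≅ Z^9, C_1 ≅ Z^27, C_2 ≅ Z^18.

Boundary ∂_1: C_1 → C_0 sends each edge [p,q] (with p < q) to q − p. For instance
  ∂[v_2,v_6] = [v_6] − [v_2].
As a 9×27 matrix over Z this has rank 8, with invariant factors (1,1,1,1,1,1,1,1).

The boundary map ∂_2: C_2 → C_1 sends each 2-simplex [p,q,r] to [q,r] − [p,r] + [p,q]. For instance
  ∂[v_4,v_6,v_7] = [v_6,v_7] − [v_4,v_7] + [v_4,v_6],
  ∂[v_2,v_6,v_8] = [v_6,v_8] − [v_2,v_8] + [v_2,v_6].
The 27×18 boundary matrix has rank 18 and Smith normal form diag(1,1,1,1,1,1,1,1,1,1,1,1,1,1,1,1,1,2).

From H_k ≅ ker(∂_k) / im(∂_{k+1}) we obtain:

  H_0: rank C_0 − rank ∂_1 = 9 − 8 = 1, and the invariant factors of ∂_1 are all 1, so H_0 ≅ Z.
  H_1: rank ker ∂_1 − rank ∂_2 = (27 − 8) − 18 = 1, and ∂_2 has invariant factor 2 > 1, so H_1 ≅ Z × Z/2.
  H_2: rank ker ∂_2 − rank ∂_3 = (18 − 18) − 0 = 0, and there is no ∂_3, so H_2 ≅ 0.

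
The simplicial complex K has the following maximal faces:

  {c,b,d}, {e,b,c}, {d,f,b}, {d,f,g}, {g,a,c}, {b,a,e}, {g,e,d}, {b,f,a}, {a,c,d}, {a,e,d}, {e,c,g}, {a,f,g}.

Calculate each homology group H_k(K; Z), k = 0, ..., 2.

K has 7 vertices, 18 edges, 12 triangles.
rank ∂_0 = 0, rank ∂_1 = 6 ⇒ b_0 = 7 − 0 − 6 = 1; all invariant factors of ∂_1 are 1 so no torsion. So H_0 = Z.
rank ∂_1 = 6, rank ∂_2 = 12 ⇒ b_1 = 18 − 6 − 12 = 0; ∂_2 has invariant factor(s) [2] giving torsion. So H_1 = Z_2.
rank ∂_2 = 12, rank ∂_3 = 0 ⇒ b_2 = 12 − 12 − 0 = 0. So H_2 = 0.

H_0 ≅ Z,  H_1 ≅ Z_2,  H_2 = 0.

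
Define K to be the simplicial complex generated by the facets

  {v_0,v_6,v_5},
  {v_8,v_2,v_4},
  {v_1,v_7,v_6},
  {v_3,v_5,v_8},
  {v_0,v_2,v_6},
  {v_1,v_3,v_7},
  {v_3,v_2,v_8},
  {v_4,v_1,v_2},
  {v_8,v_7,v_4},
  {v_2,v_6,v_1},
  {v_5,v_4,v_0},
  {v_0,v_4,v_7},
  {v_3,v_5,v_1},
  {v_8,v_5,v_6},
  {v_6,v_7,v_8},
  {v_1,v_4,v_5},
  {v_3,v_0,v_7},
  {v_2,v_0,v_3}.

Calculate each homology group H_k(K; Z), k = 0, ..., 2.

H_0 ≅ Z,  H_1 ≅ Z^2,  H_2 ≅ Z.

Take the total order v_0 < v_1 < v_2 < v_3 < v_4 < v_5 < v_6 < v_7 < v_8 on the vertex set. Then K (dimension 2) consists of the simplices:

  0-simplices (9): [v_0], [v_1], [v_2], [v_3], [v_4], [v_5], [v_6], [v_7], [v_8]
  1-simplices (27): (27 of them)
  2-simplices (18): (18 of them)

giving chain groups C_0 ≅ Z^9, C_1 ≅ Z^27, C_2 ≅ Z^18.

∂_1: C_1 → C_0 is given by ∂[p,q] = [q] − [p]. For instance
  ∂[v_4,v_5] = [v_5] − [v_4].
This gives a 9×27 integer matrix of rank 8; reducing to Smith normal form yields diagonal entries (1,1,1,1,1,1,1,1).

∂_2: C_2 → C_1 sends each 2-simplex [p,q,r] to [q,r] − [p,r] + [p,q]. For instance
  ∂[v_0,v_2,v_6] = [v_2,v_6] − [v_0,v_6] + [v_0,v_2],
  ∂[v_1,v_4,v_5] = [v_4,v_5] − [v_1,v_5] + [v_1,v_4].
The 27×18 boundary matrix has rank 17 and Smith normal form diag(1,1,1,1,1,1,1,1,1,1,1,1,1,1,1,1,1).

Now H_k = ker ∂_k / im ∂_{k+1}, so:

  H_0: rank C_0 − rank ∂_1 = 9 − 8 = 1, and the invariant factors of ∂_1 are all 1, so H_0 ≅ Z.
  H_1: rank ker ∂_1 − rank ∂_2 = (27 − 8) − 17 = 2, and the invariant factors of ∂_2 are all 1, so H_1 ≅ Z^2.
  H_2: rank ker ∂_2 − rank ∂_3 = (18 − 17) − 0 = 1, and there is no ∂_3, so H_2 ≅ Z.

(K is a triangulation of the torus T^2.)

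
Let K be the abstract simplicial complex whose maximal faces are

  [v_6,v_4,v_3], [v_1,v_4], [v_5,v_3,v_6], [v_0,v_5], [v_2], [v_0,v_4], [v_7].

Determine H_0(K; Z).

H_0 ≅ Z^3.

Fix the vertex order v_0 < v_1 < v_2 < v_3 < v_4 < v_5 < v_6 < v_7 and write every simplex with vertices in increasing order. Then dim K = 2 and the simplices of K are:

  0-simplices (8): [v_0], [v_1], [v_2], [v_3], [v_4], [v_5], [v_6], [v_7]
  1-simplices (8): [v_0,v_4], [v_0,v_5], [v_1,v_4], [v_3,v_4], [v_3,v_5], [v_3,v_6], [v_4,v_6], [v_5,v_6]
  2-simplices (2): [v_3,v_4,v_6], [v_3,v_5,v_6]

Hence C_0 ≅ Z^8, C_1 ≅ Z^8, C_2 ≅ Z^2.

∂_1: C_1 → C_0 sends each edge [p,q] (with p < q) to q − p.
This gives a 8×8 integer matrix of rank 5; reducing to Smith normal form yields diagonal entries (1,1,1,1,1).

∂_2: C_2 → C_1 sends each 2-simplex [p,q,r] to [q,r] − [p,r] + [p,q]. For instance
  ∂[v_3,v_4,v_6] = [v_4,v_6] − [v_3,v_6] + [v_3,v_4],
  ∂[v_3,v_5,v_6] = [v_5,v_6] − [v_3,v_6] + [v_3,v_5].
The resulting 8×2 matrix has rank 2, and its Smith normal form has invariant factors (1,1).

Reading off H_k = ker ∂_k / im ∂_{k+1}:

  H_0: rank C_0 − rank ∂_1 = 8 − 5 = 3, and the invariant factors of ∂_1 are all 1, so H_0 ≅ Z^3.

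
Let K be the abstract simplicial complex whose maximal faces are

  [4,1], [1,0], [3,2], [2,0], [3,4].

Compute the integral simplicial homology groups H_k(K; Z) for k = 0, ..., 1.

Fix the vertex order 0 < 1 < 2 < 3 < 4 and write every simplex with vertices in increasing order. Then dim K = 1 and the simplices of K are:

  0-simplices (5): [0], [1], [2], [3], [4]
  1-simplices (5): [0,1], [0,2], [1,4], [2,3], [3,4]

so the chain groups are C_0 ≅ Z^5, C_1 ≅ Z^5.

∂_1: C_1 → C_0 maps an edge to its endpoints' difference, ∂[p,q] = q − p. For instance
  ∂[3,4] = [4] − [3].
The 5×5 boundary matrix has rank 4 and Smith normal form diag(1,1,1,1).

Now H_k = ker ∂_k / im ∂_{k+1}, so:

  H_0: rank C_0 − rank ∂_1 = 5 − 4 = 1, and the invariant factors of ∂_1 are all 1, so H_0 = Z.
  H_1: rank ker ∂_1 − rank ∂_2 = (5 − 4) − 0 = 1, and there is no ∂_2, so H_1 = Z.

As a check, the Euler characteristic is 5 − 5 = 0, which agrees with 1 − 1 = 0.

H_0 ≅ Z,  H_1 ≅ Z.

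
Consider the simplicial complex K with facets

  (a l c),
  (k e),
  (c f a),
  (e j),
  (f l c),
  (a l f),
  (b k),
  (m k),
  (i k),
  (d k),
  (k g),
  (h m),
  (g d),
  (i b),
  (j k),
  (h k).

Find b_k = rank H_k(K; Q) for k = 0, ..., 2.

b_0 = 2, b_1 = 4, b_2 = 1.

Order the vertices as a < b < c < d < e < f < g < h < i < j < k < l < m. Listing each simplex with vertices in this order, K has dimension 2 with simplices:

  0-simplices (13): a, b, c, d, e, f, g, h, i, j, k, l, m
  1-simplices (18): ac, af, al, bi, bk, cf, cl, dg, dk, ej, ek, fl, gk, hk, hm, ik, jk, km
  2-simplices (4): acf, acl, afl, cfl

Hence C_0 ≅ Z^13, C_1 ≅ Z^18, C_2 ≅ Z^4.

The boundary map ∂_1: C_1 → C_0 is given by ∂[p,q] = [q] − [p]. For instance
  ∂hk = k − h.
The 13×18 boundary matrix has rank 11 and Smith normal form diag(1,1,1,1,1,1,1,1,1,1,1).

Boundary ∂_2: C_2 → C_1 maps a triangle to the signed sum of its edges. For instance
  ∂cfl = fl − cl + cf,
  ∂acf = cf − af + ac.
The 18×4 boundary matrix has rank 3 and Smith normal form diag(1,1,1).

Computing H_k = (kernel of ∂_k) / (image of ∂_{k+1}):

  H_0: rank C_0 − rank ∂_1 = 13 − 11 = 2, and the invariant factors of ∂_1 are all 1, so H_0 = Z^2.
  H_1: rank ker ∂_1 − rank ∂_2 = (18 − 11) − 3 = 4, and the invariant factors of ∂_2 are all 1, so H_1 = Z^4.
  H_2: rank ker ∂_2 − rank ∂_3 = (4 − 3) − 0 = 1, and there is no ∂_3, so H_2 = Z.

Hence the Betti numbers are b_0 = 2, b_1 = 4, b_2 = 1.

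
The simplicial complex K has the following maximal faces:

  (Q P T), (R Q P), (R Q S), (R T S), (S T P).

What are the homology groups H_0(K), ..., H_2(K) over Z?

H_0 ≅ Z,  H_1 ≅ Z,  H_2 = 0.

Take the total order P < Q < R < S < T on the vertex set. Then K (dimension 2) consists of the simplices:

  0-simplices (5): P, Q, R, S, T
  1-simplices (10): PQ, PR, PS, PT, QR, QS, QT, RS, RT, ST
  2-simplices (5): PQR, PQT, PST, QRS, RST

Hence C_0 ≅ Z^5, C_1 ≅ Z^10, C_2 ≅ Z^5.

The boundary map ∂_1: C_1 → C_0 sends each edge [p,q] (with p < q) to q − p. For instance
  ∂PS = S − P.
The resulting 5×10 matrix has rank 4, and its Smith normal form has invariant factors (1,1,1,1).

The boundary map ∂_2: C_2 → C_1 acts by ∂[p,q,r] = [q,r] − [p,r] + [p,q]. For instance
  ∂QRS = RS − QS + QR,
  ∂PQR = QR − PR + PQ.
This gives a 10×5 integer matrix of rank 5; reducing to Smith normal form yields diagonal entries (1,1,1,1,1).

Computing H_k = (kernel of ∂_k) / (image of ∂_{k+1}):

  H_0: rank C_0 − rank ∂_1 = 5 − 4 = 1, and the invariant factors of ∂_1 are all 1, so H_0 = Z.
  H_1: rank ker ∂_1 − rank ∂_2 = (10 − 4) − 5 = 1, and the invariant factors of ∂_2 are all 1, so H_1 = Z.
  H_2: rank ker ∂_2 − rank ∂_3 = (5 − 5) − 0 = 0, and there is no ∂_3, so H_2 = 0.

(K is a triangulation of the Möbius band.)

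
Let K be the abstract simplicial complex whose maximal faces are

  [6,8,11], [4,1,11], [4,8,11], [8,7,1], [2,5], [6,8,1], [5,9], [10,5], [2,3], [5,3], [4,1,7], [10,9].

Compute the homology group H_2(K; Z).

We work with the vertex ordering 1 < 2 < 3 < 4 < 5 < 6 < 7 < 8 < 9 < 10 < 11. The simplices of K, each written with vertices in increasing order, are:

  0-simplices (11): [1], [2], [3], [4], [5], [6], [7], [8], [9], [10], [11]
  1-simplices (18): [1,4], [1,6], [1,7], [1,8], [1,11], [2,3], [2,5], [3,5], [4,7], [4,8], [4,11], [5,9], [5,10], [6,8], [6,11], [7,8], [8,11], [9,10]
  2-simplices (6): [1,4,7], [1,4,11], [1,6,8], [1,7,8], [4,8,11], [6,8,11]

giving chain groups C_0 ≅ Z^11, C_1 ≅ Z^18, C_2 ≅ Z^6.

∂_1: C_1 → C_0 sends each edge [p,q] (with p < q) to q − p.
The resulting 11×18 matrix has rank 9, and its Smith normal form has invariant factors (1,1,1,1,1,1,1,1,1).

∂_2: C_2 → C_1 maps a triangle to the signed sum of its edges. For instance
  ∂[1,4,7] = [4,7] − [1,7] + [1,4],
  ∂[1,6,8] = [6,8] − [1,8] + [1,6].
This gives a 18×6 integer matrix of rank 6; reducing to Smith normal form yields diagonal entries (1,1,1,1,1,1).

Now H_k = ker ∂_k / im ∂_{k+1}, so:

  H_2: rank ker ∂_2 − rank ∂_3 = (6 − 6) − 0 = 0, and there is no ∂_3, so H_2 = 0.

H_2 = 0.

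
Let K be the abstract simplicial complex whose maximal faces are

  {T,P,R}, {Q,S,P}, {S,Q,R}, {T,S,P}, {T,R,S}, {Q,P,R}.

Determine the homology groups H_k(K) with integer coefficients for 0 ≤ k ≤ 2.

K has 5 vertices, 9 edges, 6 triangles.
rank ∂_0 = 0, rank ∂_1 = 4 ⇒ b_0 = 5 − 0 − 4 = 1; all invariant factors of ∂_1 are 1 so no torsion. So H_0 ≅ Z.
rank ∂_1 = 4, rank ∂_2 = 5 ⇒ b_1 = 9 − 4 − 5 = 0; all invariant factors of ∂_2 are 1 so no torsion. So H_1 ≅ 0.
rank ∂_2 = 5, rank ∂_3 = 0 ⇒ b_2 = 6 − 5 − 0 = 1. So H_2 ≅ Z.

H_0 = Z,  H_1 = 0,  H_2 = Z.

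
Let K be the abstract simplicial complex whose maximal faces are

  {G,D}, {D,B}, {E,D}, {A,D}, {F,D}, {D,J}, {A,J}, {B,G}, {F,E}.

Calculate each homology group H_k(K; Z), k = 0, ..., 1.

We work with the vertex ordering A < B < D < E < F < G < J. The simplices of K, each written with vertices in increasing order, are:

  0-simplices (7): A, B, D, E, F, G, J
  1-simplices (9): AD, AJ, BD, BG, DE, DF, DG, DJ, EF

so the chain groups are C_0 ≅ Z^7, C_1 ≅ Z^9.

Boundary ∂_1: C_1 → C_0 sends each edge [p,q] (with p < q) to q − p. For instance
  ∂DE = E − D.
The resulting 7×9 matrix has rank 6, and its Smith normal form has invariant factors (1,1,1,1,1,1).

Reading off H_k = ker ∂_k / im ∂_{k+1}:

  H_0: rank C_0 − rank ∂_1 = 7 − 6 = 1, and the invariant factors of ∂_1 are all 1, so H_0 = Z.
  H_1: rank ker ∂_1 − rank ∂_2 = (9 − 6) − 0 = 3, and there is no ∂_2, so H_1 = Z^3.

H_0 = Z,  H_1 = Z^3.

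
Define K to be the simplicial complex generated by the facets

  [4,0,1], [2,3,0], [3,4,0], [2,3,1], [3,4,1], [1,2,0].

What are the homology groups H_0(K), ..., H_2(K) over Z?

K has 5 vertices, 9 edges, 6 triangles.
rank ∂_0 = 0, rank ∂_1 = 4 ⇒ b_0 = 5 − 0 − 4 = 1; all invariant factors of ∂_1 are 1 so no torsion. So H_0 = Z.
rank ∂_1 = 4, rank ∂_2 = 5 ⇒ b_1 = 9 − 4 − 5 = 0; all invariant factors of ∂_2 are 1 so no torsion. So H_1 = 0.
rank ∂_2 = 5, rank ∂_3 = 0 ⇒ b_2 = 6 − 5 − 0 = 1. So H_2 = Z.

H_0 ≅ Z,  H_1 = 0,  H_2 ≅ Z.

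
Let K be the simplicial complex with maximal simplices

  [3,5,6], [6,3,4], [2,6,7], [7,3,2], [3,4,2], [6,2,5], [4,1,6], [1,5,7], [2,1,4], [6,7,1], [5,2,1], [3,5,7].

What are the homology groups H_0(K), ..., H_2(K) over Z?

We work with the vertex ordering 1 < 2 < 3 < 4 < 5 < 6 < 7. The simplices of K, each written with vertices in increasing order, are:

  0-simplices (7): [1], [2], [3], [4], [5], [6], [7]
  1-simplices (18): [1,2], [1,4], [1,5], [1,6], [1,7], [2,3], [2,4], [2,5], [2,6], [2,7], [3,4], [3,5], [3,6], [3,7], [4,6], [5,6], [5,7], [6,7]
  2-simplices (12): [1,2,4], [1,2,5], [1,4,6], [1,5,7], [1,6,7], [2,3,4], [2,3,7], [2,5,6], [2,6,7], [3,4,6], [3,5,6], [3,5,7]

so the chain groups are C_0 ≅ Z^7, C_1 ≅ Z^18, C_2 ≅ Z^12.

The boundary map ∂_1: C_1 → C_0 sends each edge [p,q] (with p < q) to q − p. For instance
  ∂[3,4] = [4] − [3].
The resulting 7×18 matrix has rank 6, and its Smith normal form has invariant factors (1,1,1,1,1,1).

The boundary map ∂_2: C_2 → C_1 acts by ∂[p,q,r] = [q,r] − [p,r] + [p,q]. For instance
  ∂[1,2,5] = [2,5] − [1,5] + [1,2],
  ∂[3,4,6] = [4,6] − [3,6] + [3,4].
The resulting 18×12 matrix has rank 12, and its Smith normal form has invariant factors (1,1,1,1,1,1,1,1,1,1,1,2).

From H_k ≅ ker(∂_k) / im(∂_{k+1}) we obtain:

  H_0: rank C_0 − rank ∂_1 = 7 − 6 = 1, and the invariant factors of ∂_1 are all 1, so H_0 = Z.
  H_1: rank ker ∂_1 − rank ∂_2 = (18 − 6) − 12 = 0, and ∂_2 has invariant factor 2 > 1, so H_1 = Z/2.
  H_2: rank ker ∂_2 − rank ∂_3 = (12 − 12) − 0 = 0, and there is no ∂_3, so H_2 = 0.

As a check, the Euler characteristic is 7 − 18 + 12 = 1, which agrees with 1 − 0 + 0 = 1.

H_0 ≅ Z,  H_1 ≅ Z/2,  H_2 = 0.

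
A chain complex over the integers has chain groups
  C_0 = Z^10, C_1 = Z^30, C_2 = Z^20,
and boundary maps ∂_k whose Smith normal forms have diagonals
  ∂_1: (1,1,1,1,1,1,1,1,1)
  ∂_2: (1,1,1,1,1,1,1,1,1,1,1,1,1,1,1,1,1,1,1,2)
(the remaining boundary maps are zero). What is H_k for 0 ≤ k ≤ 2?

H_0: b_0 = 10 − 0 − 9 = 1; torsion from ∂_1 factors > 1: none. So H_0 = Z.
H_1: b_1 = 30 − 9 − 20 = 1; torsion from ∂_2 factors > 1: [2]. So H_1 = Z ⊕ Z_2.
H_2: b_2 = 20 − 20 − 0 = 0; torsion from ∂_3 factors > 1: none. So H_2 = 0.

H_0 = Z,  H_1 = Z ⊕ Z_2,  H_2 = 0.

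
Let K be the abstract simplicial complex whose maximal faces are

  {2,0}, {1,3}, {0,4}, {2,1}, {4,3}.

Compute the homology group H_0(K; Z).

H_0 = Z.

Order the vertices as 0 < 1 < 2 < 3 < 4. Listing each simplex with vertices in this order, K has dimension 1 with simplices:

  0-simplices (5): [0], [1], [2], [3], [4]
  1-simplices (5): [0,2], [0,4], [1,2], [1,3], [3,4]

giving chain groups C_0 ≅ Z^5, C_1 ≅ Z^5.

The boundary map ∂_1: C_1 → C_0 maps an edge to its endpoints' difference, ∂[p,q] = q − p. For instance
  ∂[1,2] = [2] − [1].
The resulting 5×5 matrix has rank 4, and its Smith normal form has invariant factors (1,1,1,1).

Now H_k = ker ∂_k / im ∂_{k+1}, so:

  H_0: rank C_0 − rank ∂_1 = 5 − 4 = 1, and the invariant factors of ∂_1 are all 1, so H_0 ≅ Z.

(K is a triangulation of the circle S^1.)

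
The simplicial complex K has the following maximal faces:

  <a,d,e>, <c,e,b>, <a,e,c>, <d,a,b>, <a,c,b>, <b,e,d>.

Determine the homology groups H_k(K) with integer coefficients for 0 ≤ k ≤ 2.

H_0 = Z,  H_1 = 0,  H_2 = Z.

Fix the vertex order a < b < c < d < e and write every simplex with vertices in increasing order. Then dim K = 2 and the simplices of K are:

  0-simplices (5): a, b, c, d, e
  1-simplices (9): ab, ac, ad, ae, bc, bd, be, ce, de
  2-simplices (6): abc, abd, ace, ade, bce, bde

Hence C_0 ≅ Z^5, C_1 ≅ Z^9, C_2 ≅ Z^6.

The boundary map ∂_1: C_1 → C_0 is given by ∂[p,q] = [q] − [p]. For instance
  ∂bc = c − b.
This gives a 5×9 integer matrix of rank 4; reducing to Smith normal form yields diagonal entries (1,1,1,1).

Boundary ∂_2: C_2 → C_1 maps a triangle to the signed sum of its edges. For instance
  ∂ace = ce − ae + ac,
  ∂ade = de − ae + ad.
This gives a 9×6 integer matrix of rank 5; reducing to Smith normal form yields diagonal entries (1,1,1,1,1).

Now H_k = ker ∂_k / im ∂_{k+1}, so:

  H_0: rank C_0 − rank ∂_1 = 5 − 4 = 1, and the invariant factors of ∂_1 are all 1, so H_0 = Z.
  H_1: rank ker ∂_1 − rank ∂_2 = (9 − 4) − 5 = 0, and the invariant factors of ∂_2 are all 1, so H_1 = 0.
  H_2: rank ker ∂_2 − rank ∂_3 = (6 − 5) − 0 = 1, and there is no ∂_3, so H_2 = Z.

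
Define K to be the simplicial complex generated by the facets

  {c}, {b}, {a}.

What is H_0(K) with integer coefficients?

H_0 = Z^3.

Order the vertices as a < b < c. Listing each simplex with vertices in this order, K has dimension 0 with simplices:

  0-simplices (3): a, b, c

Hence C_0 ≅ Z^3.

Computing H_k = (kernel of ∂_k) / (image of ∂_{k+1}):

  H_0: rank C_0 − rank ∂_1 = 3 − 0 = 3, and there is no ∂_1, so H_0 = Z^3.

(K is a triangulation of a set of 3 points.)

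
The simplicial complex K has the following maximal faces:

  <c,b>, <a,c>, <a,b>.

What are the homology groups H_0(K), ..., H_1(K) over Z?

Order the vertices as a < b < c. Listing each simplex with vertices in this order, K has dimension 1 with simplices:

  0-simplices (3): a, b, c
  1-simplices (3): ab, ac, bc

Hence C_0 ≅ Z^3, C_1 ≅ Z^3.

Boundary ∂_1: C_1 → C_0 maps an edge to its endpoints' difference, ∂[p,q] = q − p. For instance
  ∂bc = c − b.
This gives a 3×3 integer matrix of rank 2; reducing to Smith normal form yields diagonal entries (1,1).

From H_k ≅ ker(∂_k) / im(∂_{k+1}) we obtain:

  H_0: rank C_0 − rank ∂_1 = 3 − 2 = 1, and the invariant factors of ∂_1 are all 1, so H_0 = Z.
  H_1: rank ker ∂_1 − rank ∂_2 = (3 − 2) − 0 = 1, and there is no ∂_2, so H_1 = Z.

(K is a triangulation of the circle S^1.)

H_0 ≅ Z,  H_1 ≅ Z.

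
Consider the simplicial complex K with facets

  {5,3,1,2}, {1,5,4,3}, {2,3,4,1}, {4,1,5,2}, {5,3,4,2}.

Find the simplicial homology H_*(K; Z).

H_0 ≅ Z,  H_1 = 0,  H_2 = 0,  H_3 ≅ Z.

Take the total order 1 < 2 < 3 < 4 < 5 on the vertex set. Then K (dimension 3) consists of the simplices:

  0-simplices (5): [1], [2], [3], [4], [5]
  1-simplices (10): [1,2], [1,3], [1,4], [1,5], [2,3], [2,4], [2,5], [3,4], [3,5], [4,5]
  2-simplices (10): [1,2,3], [1,2,4], [1,2,5], [1,3,4], [1,3,5], [1,4,5], [2,3,4], [2,3,5], [2,4,5], [3,4,5]
  3-simplices (5): [1,2,3,4], [1,2,3,5], [1,2,4,5], [1,3,4,5], [2,3,4,5]

so the chain groups are C_0 ≅ Z^5, C_1 ≅ Z^10, C_2 ≅ Z^10, C_3 ≅ Z^5.

Boundary ∂_1: C_1 → C_0 is given by ∂[p,q] = [q] − [p].
This gives a 5×10 integer matrix of rank 4; reducing to Smith normal form yields diagonal entries (1,1,1,1).

Boundary ∂_2: C_2 → C_1 maps a triangle to the signed sum of its edges. For instance
  ∂[1,3,4] = [3,4] − [1,4] + [1,3],
  ∂[2,3,4] = [3,4] − [2,4] + [2,3].
The resulting 10×10 matrix has rank 6, and its Smith normal form has invariant factors (1,1,1,1,1,1).

∂_3: C_3 → C_2 sends each 3-simplex σ to the alternating sum Σ_i (−1)^i (σ with its i-th vertex removed). For instance
  ∂[1,3,4,5] = [3,4,5] − [1,4,5] + [1,3,5] − [1,3,4],
  ∂[1,2,3,4] = [2,3,4] − [1,3,4] + [1,2,4] − [1,2,3].
As a 10×5 matrix over Z this has rank 4, with invariant factors (1,1,1,1).

From H_k ≅ ker(∂_k) / im(∂_{k+1}) we obtain:

  H_0: rank C_0 − rank ∂_1 = 5 − 4 = 1, and the invariant factors of ∂_1 are all 1, so H_0 ≅ Z.
  H_1: rank ker ∂_1 − rank ∂_2 = (10 − 4) − 6 = 0, and the invariant factors of ∂_2 are all 1, so H_1 ≅ 0.
  H_2: rank ker ∂_2 − rank ∂_3 = (10 − 6) − 4 = 0, and the invariant factors of ∂_3 are all 1, so H_2 ≅ 0.
  H_3: rank ker ∂_3 − rank ∂_4 = (5 − 4) − 0 = 1, and there is no ∂_4, so H_3 ≅ Z.

As a check, the Euler characteristic is 5 − 10 + 10 − 5 = 0, which agrees with 1 − 0 + 0 − 1 = 0.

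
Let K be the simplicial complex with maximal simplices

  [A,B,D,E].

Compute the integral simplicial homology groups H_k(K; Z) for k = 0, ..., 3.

H_0 = Z,  H_1 = 0,  H_2 = 0,  H_3 = 0.

K has 4 vertices, 6 edges, 4 triangles, 1 3-simplex.
rank ∂_0 = 0, rank ∂_1 = 3 ⇒ b_0 = 4 − 0 − 3 = 1; all invariant factors of ∂_1 are 1 so no torsion. So H_0 = Z.
rank ∂_1 = 3, rank ∂_2 = 3 ⇒ b_1 = 6 − 3 − 3 = 0; all invariant factors of ∂_2 are 1 so no torsion. So H_1 = 0.
rank ∂_2 = 3, rank ∂_3 = 1 ⇒ b_2 = 4 − 3 − 1 = 0; all invariant factors of ∂_3 are 1 so no torsion. So H_2 = 0.
rank ∂_3 = 1, rank ∂_4 = 0 ⇒ b_3 = 1 − 1 − 0 = 0. So H_3 = 0.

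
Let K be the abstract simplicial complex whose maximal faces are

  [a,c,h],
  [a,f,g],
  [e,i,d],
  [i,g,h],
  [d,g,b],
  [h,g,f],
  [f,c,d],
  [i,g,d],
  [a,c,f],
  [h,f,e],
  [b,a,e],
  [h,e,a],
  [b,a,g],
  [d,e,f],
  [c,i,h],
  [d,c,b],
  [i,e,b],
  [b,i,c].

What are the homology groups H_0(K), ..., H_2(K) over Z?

K has 9 vertices, 27 edges, 18 triangles.
rank ∂_0 = 0, rank ∂_1 = 8 ⇒ b_0 = 9 − 0 − 8 = 1; all invariant factors of ∂_1 are 1 so no torsion. So H_0 = Z.
rank ∂_1 = 8, rank ∂_2 = 18 ⇒ b_1 = 27 − 8 − 18 = 1; ∂_2 has invariant factor(s) [2] giving torsion. So H_1 = Z ⊕ Z/2.
rank ∂_2 = 18, rank ∂_3 = 0 ⇒ b_2 = 18 − 18 − 0 = 0. So H_2 = 0.

H_0 ≅ Z,  H_1 ≅ Z ⊕ Z/2,  H_2 = 0.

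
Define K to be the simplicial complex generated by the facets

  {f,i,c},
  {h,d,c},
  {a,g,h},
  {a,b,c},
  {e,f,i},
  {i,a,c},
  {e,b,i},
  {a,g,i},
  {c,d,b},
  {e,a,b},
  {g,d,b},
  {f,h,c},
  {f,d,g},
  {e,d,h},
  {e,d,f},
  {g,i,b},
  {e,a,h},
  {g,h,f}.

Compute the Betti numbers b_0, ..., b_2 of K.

b_0 = 1, b_1 = 1, b_2 = 0.

Take the total order a < b < c < d < e < f < g < h < i on the vertex set. Then K (dimension 2) consists of the simplices:

  0-simplices (9): a, b, c, d, e, f, g, h, i
  1-simplices (27): ab, ac, ae, ag, ah, ai, bc, bd, be, bg, bi, cd, cf, ch, ci, de, df, dg, dh, ef, eh, ei, fg, fh, fi, gh, gi
  2-simplices (18): abc, abe, aci, aeh, agh, agi, bcd, bdg, bei, bgi, cdh, cfh, cfi, def, deh, dfg, efi, fgh

Hence C_0 ≅ Z^9, C_1 ≅ Z^27, C_2 ≅ Z^18.

∂_1: C_1 → C_0 sends each edge [p,q] (with p < q) to q − p.
The 9×27 boundary matrix has rank 8 and Smith normal form diag(1,1,1,1,1,1,1,1).

The boundary map ∂_2: C_2 → C_1 maps a triangle to the signed sum of its edges. For instance
  ∂cfi = fi − ci + cf,
  ∂abc = bc − ac + ab.
The 27×18 boundary matrix has rank 18 and Smith normal form diag(1,1,1,1,1,1,1,1,1,1,1,1,1,1,1,1,1,2).

Now H_k = ker ∂_k / im ∂_{k+1}, so:

  H_0: rank C_0 − rank ∂_1 = 9 − 8 = 1, and the invariant factors of ∂_1 are all 1, so H_0 = Z.
  H_1: rank ker ∂_1 − rank ∂_2 = (27 − 8) − 18 = 1, and ∂_2 has invariant factor 2 > 1, so H_1 = Z ⊕ Z/2Z.
  H_2: rank ker ∂_2 − rank ∂_3 = (18 − 18) − 0 = 0, and there is no ∂_3, so H_2 = 0.

(K is a triangulation of the Klein bottle.)

Hence the Betti numbers are b_0 = 1, b_1 = 1, b_2 = 0.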